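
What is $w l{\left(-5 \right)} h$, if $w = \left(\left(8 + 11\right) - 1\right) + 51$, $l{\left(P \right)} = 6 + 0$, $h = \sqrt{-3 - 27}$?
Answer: $414 i \sqrt{30} \approx 2267.6 i$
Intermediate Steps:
$h = i \sqrt{30}$ ($h = \sqrt{-30} = i \sqrt{30} \approx 5.4772 i$)
$l{\left(P \right)} = 6$
$w = 69$ ($w = \left(19 - 1\right) + 51 = 18 + 51 = 69$)
$w l{\left(-5 \right)} h = 69 \cdot 6 i \sqrt{30} = 414 i \sqrt{30}$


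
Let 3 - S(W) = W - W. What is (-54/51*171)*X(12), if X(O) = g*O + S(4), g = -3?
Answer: 101574/17 ≈ 5974.9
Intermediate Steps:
S(W) = 3 (S(W) = 3 - (W - W) = 3 - 1*0 = 3 + 0 = 3)
X(O) = 3 - 3*O (X(O) = -3*O + 3 = 3 - 3*O)
(-54/51*171)*X(12) = (-54/51*171)*(3 - 3*12) = (-54*1/51*171)*(3 - 36) = -18/17*171*(-33) = -3078/17*(-33) = 101574/17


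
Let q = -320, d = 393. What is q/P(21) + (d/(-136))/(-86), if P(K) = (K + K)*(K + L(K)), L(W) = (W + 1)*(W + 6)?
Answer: 640847/30210768 ≈ 0.021213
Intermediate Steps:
L(W) = (1 + W)*(6 + W)
P(K) = 2*K*(6 + K² + 8*K) (P(K) = (K + K)*(K + (6 + K² + 7*K)) = (2*K)*(6 + K² + 8*K) = 2*K*(6 + K² + 8*K))
q/P(21) + (d/(-136))/(-86) = -320*1/(42*(6 + 21² + 8*21)) + (393/(-136))/(-86) = -320*1/(42*(6 + 441 + 168)) + (393*(-1/136))*(-1/86) = -320/(2*21*615) - 393/136*(-1/86) = -320/25830 + 393/11696 = -320*1/25830 + 393/11696 = -32/2583 + 393/11696 = 640847/30210768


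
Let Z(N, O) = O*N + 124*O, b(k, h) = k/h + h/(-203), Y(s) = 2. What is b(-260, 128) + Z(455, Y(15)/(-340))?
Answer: -3350327/552160 ≈ -6.0677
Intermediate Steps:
b(k, h) = -h/203 + k/h (b(k, h) = k/h + h*(-1/203) = k/h - h/203 = -h/203 + k/h)
Z(N, O) = 124*O + N*O (Z(N, O) = N*O + 124*O = 124*O + N*O)
b(-260, 128) + Z(455, Y(15)/(-340)) = (-1/203*128 - 260/128) + (2/(-340))*(124 + 455) = (-128/203 - 260*1/128) + (2*(-1/340))*579 = (-128/203 - 65/32) - 1/170*579 = -17291/6496 - 579/170 = -3350327/552160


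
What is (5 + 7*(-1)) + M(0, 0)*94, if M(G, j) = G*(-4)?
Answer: -2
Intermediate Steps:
M(G, j) = -4*G
(5 + 7*(-1)) + M(0, 0)*94 = (5 + 7*(-1)) - 4*0*94 = (5 - 7) + 0*94 = -2 + 0 = -2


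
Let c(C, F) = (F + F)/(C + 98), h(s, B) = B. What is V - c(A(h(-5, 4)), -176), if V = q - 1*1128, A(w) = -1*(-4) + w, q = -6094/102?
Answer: -3201499/2703 ≈ -1184.4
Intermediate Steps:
q = -3047/51 (q = -6094*1/102 = -3047/51 ≈ -59.745)
A(w) = 4 + w
c(C, F) = 2*F/(98 + C) (c(C, F) = (2*F)/(98 + C) = 2*F/(98 + C))
V = -60575/51 (V = -3047/51 - 1*1128 = -3047/51 - 1128 = -60575/51 ≈ -1187.7)
V - c(A(h(-5, 4)), -176) = -60575/51 - 2*(-176)/(98 + (4 + 4)) = -60575/51 - 2*(-176)/(98 + 8) = -60575/51 - 2*(-176)/106 = -60575/51 - 1*(-176/53) = -60575/51 + 176/53 = -3201499/2703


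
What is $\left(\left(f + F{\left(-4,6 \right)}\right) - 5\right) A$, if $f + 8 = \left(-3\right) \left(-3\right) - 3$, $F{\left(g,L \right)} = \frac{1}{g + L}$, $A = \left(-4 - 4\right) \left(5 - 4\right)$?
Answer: $52$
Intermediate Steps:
$A = -8$ ($A = - 8 \left(5 - 4\right) = \left(-8\right) 1 = -8$)
$F{\left(g,L \right)} = \frac{1}{L + g}$
$f = -2$ ($f = -8 - -6 = -8 + \left(9 - 3\right) = -8 + 6 = -2$)
$\left(\left(f + F{\left(-4,6 \right)}\right) - 5\right) A = \left(\left(-2 + \frac{1}{6 - 4}\right) - 5\right) \left(-8\right) = \left(\left(-2 + \frac{1}{2}\right) - 5\right) \left(-8\right) = \left(- \frac{3}{2} - 5\right) \left(-8\right) = \left(- \frac{13}{2}\right) \left(-8\right) = 52$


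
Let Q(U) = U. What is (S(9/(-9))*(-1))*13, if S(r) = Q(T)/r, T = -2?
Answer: -26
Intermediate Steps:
S(r) = -2/r
(S(9/(-9))*(-1))*13 = (-2/(9/(-9))*(-1))*13 = (-2/(9*(-⅑))*(-1))*13 = (-2/(-1)*(-1))*13 = (-2*(-1)*(-1))*13 = (2*(-1))*13 = -2*13 = -26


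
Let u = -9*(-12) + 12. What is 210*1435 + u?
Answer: 301470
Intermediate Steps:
u = 120 (u = 108 + 12 = 120)
210*1435 + u = 210*1435 + 120 = 301350 + 120 = 301470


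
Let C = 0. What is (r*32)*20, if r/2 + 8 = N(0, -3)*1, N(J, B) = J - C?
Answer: -10240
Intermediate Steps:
N(J, B) = J (N(J, B) = J - 1*0 = J + 0 = J)
r = -16 (r = -16 + 2*(0*1) = -16 + 2*0 = -16 + 0 = -16)
(r*32)*20 = -16*32*20 = -512*20 = -10240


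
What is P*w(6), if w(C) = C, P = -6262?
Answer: -37572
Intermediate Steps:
P*w(6) = -6262*6 = -37572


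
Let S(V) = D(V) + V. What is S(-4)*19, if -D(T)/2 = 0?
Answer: -76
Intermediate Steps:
D(T) = 0 (D(T) = -2*0 = 0)
S(V) = V (S(V) = 0 + V = V)
S(-4)*19 = -4*19 = -76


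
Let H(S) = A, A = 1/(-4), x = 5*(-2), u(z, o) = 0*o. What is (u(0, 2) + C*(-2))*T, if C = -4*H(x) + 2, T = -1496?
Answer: 8976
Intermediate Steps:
u(z, o) = 0
x = -10
A = -¼ ≈ -0.25000
H(S) = -¼
C = 3 (C = -4*(-¼) + 2 = 1 + 2 = 3)
(u(0, 2) + C*(-2))*T = (0 + 3*(-2))*(-1496) = (0 - 6)*(-1496) = -6*(-1496) = 8976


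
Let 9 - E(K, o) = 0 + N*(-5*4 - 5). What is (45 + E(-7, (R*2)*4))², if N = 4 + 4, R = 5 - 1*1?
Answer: 64516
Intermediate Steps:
R = 4 (R = 5 - 1 = 4)
N = 8
E(K, o) = 209 (E(K, o) = 9 - (0 + 8*(-5*4 - 5)) = 9 - (0 + 8*(-20 - 5)) = 9 - (0 + 8*(-25)) = 9 - (0 - 200) = 9 - 1*(-200) = 9 + 200 = 209)
(45 + E(-7, (R*2)*4))² = (45 + 209)² = 254² = 64516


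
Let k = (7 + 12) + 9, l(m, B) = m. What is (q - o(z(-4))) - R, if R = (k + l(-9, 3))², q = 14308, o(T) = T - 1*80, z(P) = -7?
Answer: 14034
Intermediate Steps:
o(T) = -80 + T (o(T) = T - 80 = -80 + T)
k = 28 (k = 19 + 9 = 28)
R = 361 (R = (28 - 9)² = 19² = 361)
(q - o(z(-4))) - R = (14308 - (-80 - 7)) - 1*361 = (14308 - 1*(-87)) - 361 = (14308 + 87) - 361 = 14395 - 361 = 14034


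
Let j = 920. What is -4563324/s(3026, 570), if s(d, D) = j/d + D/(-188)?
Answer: 20935647288/12515 ≈ 1.6728e+6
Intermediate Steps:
s(d, D) = 920/d - D/188 (s(d, D) = 920/d + D/(-188) = 920/d + D*(-1/188) = 920/d - D/188)
-4563324/s(3026, 570) = -4563324/(920/3026 - 1/188*570) = -4563324/(920*(1/3026) - 285/94) = -4563324/(460/1513 - 285/94) = -4563324/(-387965/142222) = -4563324*(-142222/387965) = 20935647288/12515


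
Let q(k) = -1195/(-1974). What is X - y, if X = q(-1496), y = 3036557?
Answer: -5994162323/1974 ≈ -3.0366e+6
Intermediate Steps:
q(k) = 1195/1974 (q(k) = -1195*(-1/1974) = 1195/1974)
X = 1195/1974 ≈ 0.60537
X - y = 1195/1974 - 1*3036557 = 1195/1974 - 3036557 = -5994162323/1974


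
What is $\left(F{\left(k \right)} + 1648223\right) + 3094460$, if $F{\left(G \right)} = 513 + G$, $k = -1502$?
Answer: $4741694$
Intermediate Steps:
$\left(F{\left(k \right)} + 1648223\right) + 3094460 = \left(\left(513 - 1502\right) + 1648223\right) + 3094460 = \left(-989 + 1648223\right) + 3094460 = 1647234 + 3094460 = 4741694$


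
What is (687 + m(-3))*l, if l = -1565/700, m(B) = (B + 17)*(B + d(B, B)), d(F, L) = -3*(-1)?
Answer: -215031/140 ≈ -1535.9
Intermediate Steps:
d(F, L) = 3
m(B) = (3 + B)*(17 + B) (m(B) = (B + 17)*(B + 3) = (17 + B)*(3 + B) = (3 + B)*(17 + B))
l = -313/140 (l = -1565*1/700 = -313/140 ≈ -2.2357)
(687 + m(-3))*l = (687 + (51 + (-3)² + 20*(-3)))*(-313/140) = (687 + (51 + 9 - 60))*(-313/140) = (687 + 0)*(-313/140) = 687*(-313/140) = -215031/140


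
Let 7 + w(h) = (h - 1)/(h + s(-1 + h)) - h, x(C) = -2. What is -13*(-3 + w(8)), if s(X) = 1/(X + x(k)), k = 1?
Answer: 9139/41 ≈ 222.90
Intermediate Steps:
s(X) = 1/(-2 + X) (s(X) = 1/(X - 2) = 1/(-2 + X))
w(h) = -7 - h + (-1 + h)/(h + 1/(-3 + h)) (w(h) = -7 + ((h - 1)/(h + 1/(-2 + (-1 + h))) - h) = -7 + ((-1 + h)/(h + 1/(-3 + h)) - h) = -7 + (-h + (-1 + h)/(h + 1/(-3 + h))) = -7 - h + (-1 + h)/(h + 1/(-3 + h)))
-13*(-3 + w(8)) = -13*(-3 + (-4 - 1*8³ - 3*8² + 16*8)/(1 + 8² - 3*8)) = -13*(-3 + (-4 - 1*512 - 3*64 + 128)/(1 + 64 - 24)) = -13*(-3 + (-4 - 512 - 192 + 128)/41) = -13*(-3 + (1/41)*(-580)) = -13*(-3 - 580/41) = -13*(-703/41) = 9139/41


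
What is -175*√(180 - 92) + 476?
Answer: 476 - 350*√22 ≈ -1165.6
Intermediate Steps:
-175*√(180 - 92) + 476 = -350*√22 + 476 = 476 - 350*√22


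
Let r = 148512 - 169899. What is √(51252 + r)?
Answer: √29865 ≈ 172.81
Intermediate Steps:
r = -21387
√(51252 + r) = √(51252 - 21387) = √29865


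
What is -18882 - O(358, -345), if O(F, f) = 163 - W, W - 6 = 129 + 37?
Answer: -18873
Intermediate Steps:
W = 172 (W = 6 + (129 + 37) = 6 + 166 = 172)
O(F, f) = -9 (O(F, f) = 163 - 1*172 = 163 - 172 = -9)
-18882 - O(358, -345) = -18882 - 1*(-9) = -18882 + 9 = -18873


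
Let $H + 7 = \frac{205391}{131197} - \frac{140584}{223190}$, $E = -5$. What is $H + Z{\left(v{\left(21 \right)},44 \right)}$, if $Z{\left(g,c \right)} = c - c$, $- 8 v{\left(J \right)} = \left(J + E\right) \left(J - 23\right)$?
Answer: $- \frac{8071635944}{1330993565} \approx -6.0644$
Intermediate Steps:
$H = - \frac{8071635944}{1330993565}$ ($H = -7 + \left(\frac{205391}{131197} - \frac{140584}{223190}\right) = -7 + \left(205391 \cdot \frac{1}{131197} - \frac{70292}{111595}\right) = -7 + \left(\frac{205391}{131197} - \frac{70292}{111595}\right) = -7 + \frac{1245319011}{1330993565} = - \frac{8071635944}{1330993565} \approx -6.0644$)
$v{\left(J \right)} = - \frac{\left(-23 + J\right) \left(-5 + J\right)}{8}$ ($v{\left(J \right)} = - \frac{\left(J - 5\right) \left(J - 23\right)}{8} = - \frac{\left(-5 + J\right) \left(-23 + J\right)}{8} = - \frac{\left(-23 + J\right) \left(-5 + J\right)}{8}$)
$Z{\left(g,c \right)} = 0$
$H + Z{\left(v{\left(21 \right)},44 \right)} = - \frac{8071635944}{1330993565} + 0 = - \frac{8071635944}{1330993565}$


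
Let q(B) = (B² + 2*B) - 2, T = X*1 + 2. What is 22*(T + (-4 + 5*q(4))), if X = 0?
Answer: 2376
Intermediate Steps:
T = 2 (T = 0*1 + 2 = 0 + 2 = 2)
q(B) = -2 + B² + 2*B
22*(T + (-4 + 5*q(4))) = 22*(2 + (-4 + 5*(-2 + 4² + 2*4))) = 22*(2 + (-4 + 5*(-2 + 16 + 8))) = 22*(2 + (-4 + 5*22)) = 22*(2 + (-4 + 110)) = 22*(2 + 106) = 22*108 = 2376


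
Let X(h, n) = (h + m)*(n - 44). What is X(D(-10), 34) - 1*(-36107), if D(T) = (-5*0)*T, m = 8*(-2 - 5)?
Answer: 36667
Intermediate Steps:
m = -56 (m = 8*(-7) = -56)
D(T) = 0 (D(T) = 0*T = 0)
X(h, n) = (-56 + h)*(-44 + n) (X(h, n) = (h - 56)*(n - 44) = (-56 + h)*(-44 + n))
X(D(-10), 34) - 1*(-36107) = (2464 - 56*34 - 44*0 + 0*34) - 1*(-36107) = (2464 - 1904 + 0 + 0) + 36107 = 560 + 36107 = 36667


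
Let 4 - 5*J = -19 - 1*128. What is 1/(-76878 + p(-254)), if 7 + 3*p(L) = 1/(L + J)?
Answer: -3357/258087284 ≈ -1.3007e-5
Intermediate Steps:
J = 151/5 (J = 4/5 - (-19 - 1*128)/5 = 4/5 - (-19 - 128)/5 = 4/5 - 1/5*(-147) = 4/5 + 147/5 = 151/5 ≈ 30.200)
p(L) = -7/3 + 1/(3*(151/5 + L)) (p(L) = -7/3 + 1/(3*(L + 151/5)) = -7/3 + 1/(3*(151/5 + L)))
1/(-76878 + p(-254)) = 1/(-76878 + (-1052 - 35*(-254))/(3*(151 + 5*(-254)))) = 1/(-76878 + (-1052 + 8890)/(3*(151 - 1270))) = 1/(-76878 + (1/3)*7838/(-1119)) = 1/(-76878 + (1/3)*(-1/1119)*7838) = 1/(-76878 - 7838/3357) = 1/(-258087284/3357) = -3357/258087284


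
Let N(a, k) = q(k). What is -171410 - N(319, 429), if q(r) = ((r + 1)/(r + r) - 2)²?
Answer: -31546881259/184041 ≈ -1.7141e+5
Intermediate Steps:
q(r) = (-2 + (1 + r)/(2*r))² (q(r) = ((1 + r)/((2*r)) - 2)² = ((1 + r)*(1/(2*r)) - 2)² = ((1 + r)/(2*r) - 2)² = (-2 + (1 + r)/(2*r))²)
N(a, k) = (-1 + 3*k)²/(4*k²)
-171410 - N(319, 429) = -171410 - (-1 + 3*429)²/(4*429²) = -171410 - (-1 + 1287)²/(4*184041) = -171410 - 1286²/(4*184041) = -171410 - 1653796/(4*184041) = -171410 - 1*413449/184041 = -171410 - 413449/184041 = -31546881259/184041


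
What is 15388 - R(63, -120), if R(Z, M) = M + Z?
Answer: 15445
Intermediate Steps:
15388 - R(63, -120) = 15388 - (-120 + 63) = 15388 - 1*(-57) = 15388 + 57 = 15445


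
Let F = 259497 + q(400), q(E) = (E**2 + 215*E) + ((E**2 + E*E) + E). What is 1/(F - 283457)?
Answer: 1/542440 ≈ 1.8435e-6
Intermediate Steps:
q(E) = 3*E**2 + 216*E (q(E) = (E**2 + 215*E) + ((E**2 + E**2) + E) = (E**2 + 215*E) + (2*E**2 + E) = (E**2 + 215*E) + (E + 2*E**2) = 3*E**2 + 216*E)
F = 825897 (F = 259497 + 3*400*(72 + 400) = 259497 + 3*400*472 = 259497 + 566400 = 825897)
1/(F - 283457) = 1/(825897 - 283457) = 1/542440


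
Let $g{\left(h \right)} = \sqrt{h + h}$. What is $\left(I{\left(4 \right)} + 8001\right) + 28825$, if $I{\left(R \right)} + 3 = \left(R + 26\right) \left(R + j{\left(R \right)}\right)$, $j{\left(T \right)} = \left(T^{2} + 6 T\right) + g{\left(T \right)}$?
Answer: $38143 + 60 \sqrt{2} \approx 38228.0$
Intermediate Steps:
$g{\left(h \right)} = \sqrt{2} \sqrt{h}$ ($g{\left(h \right)} = \sqrt{2 h} = \sqrt{2} \sqrt{h}$)
$j{\left(T \right)} = T^{2} + 6 T + \sqrt{2} \sqrt{T}$ ($j{\left(T \right)} = \left(T^{2} + 6 T\right) + \sqrt{2} \sqrt{T} = T^{2} + 6 T + \sqrt{2} \sqrt{T}$)
$I{\left(R \right)} = -3 + \left(26 + R\right) \left(R^{2} + 7 R + \sqrt{2} \sqrt{R}\right)$ ($I{\left(R \right)} = -3 + \left(R + 26\right) \left(R + \left(R^{2} + 6 R + \sqrt{2} \sqrt{R}\right)\right) = -3 + \left(26 + R\right) \left(R^{2} + 7 R + \sqrt{2} \sqrt{R}\right)$)
$\left(I{\left(4 \right)} + 8001\right) + 28825 = \left(\left(-3 + 4^{3} + 33 \cdot 4^{2} + 182 \cdot 4 + \sqrt{2} \cdot 4^{\frac{3}{2}} + 26 \sqrt{2} \sqrt{4}\right) + 8001\right) + 28825 = \left(\left(-3 + 64 + 33 \cdot 16 + 728 + \sqrt{2} \cdot 8 + 26 \sqrt{2} \cdot 2\right) + 8001\right) + 28825 = \left(\left(-3 + 64 + 528 + 728 + 8 \sqrt{2} + 52 \sqrt{2}\right) + 8001\right) + 28825 = \left(\left(1317 + 60 \sqrt{2}\right) + 8001\right) + 28825 = \left(9318 + 60 \sqrt{2}\right) + 28825 = 38143 + 60 \sqrt{2}$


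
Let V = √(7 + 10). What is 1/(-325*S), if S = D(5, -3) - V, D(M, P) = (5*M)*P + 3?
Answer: 72/1679275 - √17/1679275 ≈ 4.0420e-5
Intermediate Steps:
D(M, P) = 3 + 5*M*P (D(M, P) = 5*M*P + 3 = 3 + 5*M*P)
V = √17 ≈ 4.1231
S = -72 - √17 (S = (3 + 5*5*(-3)) - √17 = (3 - 75) - √17 = -72 - √17 ≈ -76.123)
1/(-325*S) = 1/(-325*(-72 - √17)) = 1/(23400 + 325*√17)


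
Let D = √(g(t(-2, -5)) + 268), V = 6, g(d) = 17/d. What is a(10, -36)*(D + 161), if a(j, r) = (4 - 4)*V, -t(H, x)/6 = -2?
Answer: 0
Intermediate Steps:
t(H, x) = 12 (t(H, x) = -6*(-2) = 12)
D = √9699/6 (D = √(17/12 + 268) = √(3233/12) = √9699/6 ≈ 16.414)
a(j, r) = 0 (a(j, r) = (4 - 4)*6 = 0*6 = 0)
a(10, -36)*(D + 161) = 0*(√9699/6 + 161) = 0*(161 + √9699/6) = 0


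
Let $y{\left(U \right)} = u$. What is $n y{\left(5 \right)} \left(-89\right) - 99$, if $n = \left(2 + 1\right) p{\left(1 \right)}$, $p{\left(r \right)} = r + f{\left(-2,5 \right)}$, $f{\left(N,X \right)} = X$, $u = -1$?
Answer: $1503$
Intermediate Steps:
$p{\left(r \right)} = 5 + r$ ($p{\left(r \right)} = r + 5 = 5 + r$)
$y{\left(U \right)} = -1$
$n = 18$ ($n = \left(2 + 1\right) \left(5 + 1\right) = 3 \cdot 6 = 18$)
$n y{\left(5 \right)} \left(-89\right) - 99 = 18 \left(-1\right) \left(-89\right) - 99 = \left(-18\right) \left(-89\right) - 99 = 1602 - 99 = 1503$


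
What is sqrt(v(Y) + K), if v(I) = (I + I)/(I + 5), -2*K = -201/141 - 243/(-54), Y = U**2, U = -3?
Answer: I*sqrt(108899)/658 ≈ 0.50152*I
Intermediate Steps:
Y = 9 (Y = (-3)**2 = 9)
K = -289/188 (K = -(-201/141 - 243/(-54))/2 = -(-201*1/141 - 243*(-1/54))/2 = -(-67/47 + 9/2)/2 = -1/2*289/94 = -289/188 ≈ -1.5372)
v(I) = 2*I/(5 + I) (v(I) = (2*I)/(5 + I) = 2*I/(5 + I))
sqrt(v(Y) + K) = sqrt(2*9/(5 + 9) - 289/188) = sqrt(2*9/14 - 289/188) = sqrt(2*9*(1/14) - 289/188) = sqrt(9/7 - 289/188) = sqrt(-331/1316) = I*sqrt(108899)/658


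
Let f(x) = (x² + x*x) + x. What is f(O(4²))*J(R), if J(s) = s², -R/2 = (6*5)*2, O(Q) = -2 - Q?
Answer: 9072000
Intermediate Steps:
R = -120 (R = -2*6*5*2 = -60*2 = -2*60 = -120)
f(x) = x + 2*x² (f(x) = (x² + x²) + x = 2*x² + x = x + 2*x²)
f(O(4²))*J(R) = ((-2 - 1*4²)*(1 + 2*(-2 - 1*4²)))*(-120)² = ((-2 - 1*16)*(1 + 2*(-2 - 1*16)))*14400 = ((-2 - 16)*(1 + 2*(-2 - 16)))*14400 = -18*(1 + 2*(-18))*14400 = -18*(1 - 36)*14400 = -18*(-35)*14400 = 630*14400 = 9072000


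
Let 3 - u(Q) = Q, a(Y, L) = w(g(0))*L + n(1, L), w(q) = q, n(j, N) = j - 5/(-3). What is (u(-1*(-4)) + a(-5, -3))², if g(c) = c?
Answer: 25/9 ≈ 2.7778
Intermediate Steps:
n(j, N) = 5/3 + j (n(j, N) = j - 5*(-⅓) = j + 5/3 = 5/3 + j)
a(Y, L) = 8/3 (a(Y, L) = 0*L + (5/3 + 1) = 0 + 8/3 = 8/3)
u(Q) = 3 - Q
(u(-1*(-4)) + a(-5, -3))² = ((3 - (-1)*(-4)) + 8/3)² = ((3 - 1*4) + 8/3)² = ((3 - 4) + 8/3)² = (-1 + 8/3)² = (5/3)² = 25/9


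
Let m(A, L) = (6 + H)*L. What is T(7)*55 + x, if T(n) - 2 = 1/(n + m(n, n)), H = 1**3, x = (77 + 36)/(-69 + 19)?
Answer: 152211/1400 ≈ 108.72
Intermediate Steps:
x = -113/50 (x = 113/(-50) = 113*(-1/50) = -113/50 ≈ -2.2600)
H = 1
m(A, L) = 7*L (m(A, L) = (6 + 1)*L = 7*L)
T(n) = 2 + 1/(8*n) (T(n) = 2 + 1/(n + 7*n) = 2 + 1/(8*n))
T(7)*55 + x = (2 + (1/8)/7)*55 - 113/50 = (2 + (1/8)*(1/7))*55 - 113/50 = (2 + 1/56)*55 - 113/50 = (113/56)*55 - 113/50 = 6215/56 - 113/50 = 152211/1400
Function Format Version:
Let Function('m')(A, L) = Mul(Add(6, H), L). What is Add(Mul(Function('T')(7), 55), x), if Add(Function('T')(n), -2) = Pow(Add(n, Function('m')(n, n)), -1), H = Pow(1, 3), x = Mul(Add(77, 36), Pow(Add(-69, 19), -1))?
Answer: Rational(152211, 1400) ≈ 108.72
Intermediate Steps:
x = Rational(-113, 50) (x = Mul(113, Pow(-50, -1)) = Mul(113, Rational(-1, 50)) = Rational(-113, 50) ≈ -2.2600)
H = 1
Function('m')(A, L) = Mul(7, L) (Function('m')(A, L) = Mul(Add(6, 1), L) = Mul(7, L))
Function('T')(n) = Add(2, Mul(Rational(1, 8), Pow(n, -1))) (Function('T')(n) = Add(2, Pow(Add(n, Mul(7, n)), -1)) = Add(2, Pow(Mul(8, n), -1)) = Add(2, Mul(Rational(1, 8), Pow(n, -1))))
Add(Mul(Function('T')(7), 55), x) = Add(Mul(Add(2, Mul(Rational(1, 8), Pow(7, -1))), 55), Rational(-113, 50)) = Add(Mul(Add(2, Mul(Rational(1, 8), Rational(1, 7))), 55), Rational(-113, 50)) = Add(Mul(Add(2, Rational(1, 56)), 55), Rational(-113, 50)) = Add(Mul(Rational(113, 56), 55), Rational(-113, 50)) = Add(Rational(6215, 56), Rational(-113, 50)) = Rational(152211, 1400)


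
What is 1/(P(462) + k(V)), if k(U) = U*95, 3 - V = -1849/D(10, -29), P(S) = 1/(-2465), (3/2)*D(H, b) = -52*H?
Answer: -512720/113668753 ≈ -0.0045106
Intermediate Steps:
D(H, b) = -104*H/3 (D(H, b) = 2*(-52*H)/3 = -104*H/3)
P(S) = -1/2465
V = -2427/1040 (V = 3 - (-1849)/((-104/3*10)) = 3 - (-1849)/(-1040/3) = 3 - (-1849)*(-3)/1040 = 3 - 1*5547/1040 = 3 - 5547/1040 = -2427/1040 ≈ -2.3337)
k(U) = 95*U
1/(P(462) + k(V)) = 1/(-1/2465 + 95*(-2427/1040)) = 1/(-1/2465 - 46113/208) = 1/(-113668753/512720) = -512720/113668753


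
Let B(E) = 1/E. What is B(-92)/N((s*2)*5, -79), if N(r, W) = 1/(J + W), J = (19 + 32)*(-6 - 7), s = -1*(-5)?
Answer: 371/46 ≈ 8.0652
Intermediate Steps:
s = 5
J = -663 (J = 51*(-13) = -663)
N(r, W) = 1/(-663 + W)
B(-92)/N((s*2)*5, -79) = 1/((-92)*(1/(-663 - 79))) = -1/(92*(1/(-742))) = -1/(92*(-1/742)) = -1/92*(-742) = 371/46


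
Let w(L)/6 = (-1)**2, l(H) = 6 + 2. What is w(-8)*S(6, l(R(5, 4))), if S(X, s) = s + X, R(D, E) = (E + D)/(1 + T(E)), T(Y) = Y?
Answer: 84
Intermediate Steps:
R(D, E) = (D + E)/(1 + E) (R(D, E) = (E + D)/(1 + E) = (D + E)/(1 + E))
l(H) = 8
S(X, s) = X + s
w(L) = 6 (w(L) = 6*(-1)**2 = 6*1 = 6)
w(-8)*S(6, l(R(5, 4))) = 6*(6 + 8) = 6*14 = 84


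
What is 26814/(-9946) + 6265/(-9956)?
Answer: -164635937/49511188 ≈ -3.3252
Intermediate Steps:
26814/(-9946) + 6265/(-9956) = 26814*(-1/9946) + 6265*(-1/9956) = -13407/4973 - 6265/9956 = -164635937/49511188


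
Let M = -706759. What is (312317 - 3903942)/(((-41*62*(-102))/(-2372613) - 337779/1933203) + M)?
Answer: 366085761799141075/72038286540035364 ≈ 5.0818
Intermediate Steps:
(312317 - 3903942)/(((-41*62*(-102))/(-2372613) - 337779/1933203) + M) = (312317 - 3903942)/(((-41*62*(-102))/(-2372613) - 337779/1933203) - 706759) = -3591625/((-2542*(-102)*(-1/2372613) - 337779*1/1933203) - 706759) = -3591625/((259284*(-1/2372613) - 112593/644401) - 706759) = -3591625/((-86428/790871 - 112593/644401) - 706759) = -3591625/(-144740828131/509638063271 - 706759) = -3591625/(-360191432700176820/509638063271) = -3591625*(-509638063271/360191432700176820) = 366085761799141075/72038286540035364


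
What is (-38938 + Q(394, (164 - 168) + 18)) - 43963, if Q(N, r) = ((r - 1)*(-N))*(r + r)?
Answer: -226317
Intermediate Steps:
Q(N, r) = -2*N*r*(-1 + r) (Q(N, r) = ((-1 + r)*(-N))*(2*r) = (-N*(-1 + r))*(2*r) = -2*N*r*(-1 + r))
(-38938 + Q(394, (164 - 168) + 18)) - 43963 = (-38938 + 2*394*((164 - 168) + 18)*(1 - ((164 - 168) + 18))) - 43963 = (-38938 + 2*394*(-4 + 18)*(1 - (-4 + 18))) - 43963 = (-38938 + 2*394*14*(1 - 1*14)) - 43963 = (-38938 + 2*394*14*(1 - 14)) - 43963 = (-38938 + 2*394*14*(-13)) - 43963 = (-38938 - 143416) - 43963 = -182354 - 43963 = -226317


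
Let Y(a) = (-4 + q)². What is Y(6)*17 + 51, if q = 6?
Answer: 119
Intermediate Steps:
Y(a) = 4 (Y(a) = (-4 + 6)² = 2² = 4)
Y(6)*17 + 51 = 4*17 + 51 = 68 + 51 = 119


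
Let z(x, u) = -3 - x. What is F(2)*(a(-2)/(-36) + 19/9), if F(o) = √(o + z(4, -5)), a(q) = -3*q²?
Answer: 22*I*√5/9 ≈ 5.4659*I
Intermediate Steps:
F(o) = √(-7 + o) (F(o) = √(o + (-3 - 1*4)) = √(o + (-3 - 4)) = √(o - 7) = √(-7 + o))
F(2)*(a(-2)/(-36) + 19/9) = √(-7 + 2)*(-3*(-2)²/(-36) + 19/9) = √(-5)*(-3*4*(-1/36) + 19*(⅑)) = (I*√5)*(-12*(-1/36) + 19/9) = (I*√5)*(⅓ + 19/9) = (I*√5)*(22/9) = 22*I*√5/9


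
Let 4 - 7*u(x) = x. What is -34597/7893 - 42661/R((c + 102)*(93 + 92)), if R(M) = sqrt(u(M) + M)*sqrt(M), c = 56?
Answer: -34597/7893 - 1153*sqrt(2242832515)/34638340 ≈ -5.9597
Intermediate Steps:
u(x) = 4/7 - x/7
R(M) = sqrt(M)*sqrt(4/7 + 6*M/7) (R(M) = sqrt((4/7 - M/7) + M)*sqrt(M) = sqrt(4/7 + 6*M/7)*sqrt(M) = sqrt(M)*sqrt(4/7 + 6*M/7))
-34597/7893 - 42661/R((c + 102)*(93 + 92)) = -34597/7893 - 42661*sqrt(14)/(2*sqrt(2 + 3*((56 + 102)*(93 + 92)))*sqrt(56 + 102)*sqrt(93 + 92)) = -34597*1/7893 - 42661*sqrt(102305)/(29230*sqrt(2 + 3*(158*185))) = -34597/7893 - 42661*sqrt(102305)/(29230*sqrt(2 + 3*29230)) = -34597/7893 - 42661*sqrt(102305)/(29230*sqrt(2 + 87690)) = -34597/7893 - 42661*sqrt(2242832515)/1281618580 = -34597/7893 - 1153*sqrt(2242832515)/34638340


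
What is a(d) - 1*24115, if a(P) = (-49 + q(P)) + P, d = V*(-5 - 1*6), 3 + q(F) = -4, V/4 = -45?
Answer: -22191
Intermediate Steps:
V = -180 (V = 4*(-45) = -180)
q(F) = -7 (q(F) = -3 - 4 = -7)
d = 1980 (d = -180*(-5 - 1*6) = -180*(-5 - 6) = -180*(-11) = 1980)
a(P) = -56 + P (a(P) = (-49 - 7) + P = -56 + P)
a(d) - 1*24115 = (-56 + 1980) - 1*24115 = 1924 - 24115 = -22191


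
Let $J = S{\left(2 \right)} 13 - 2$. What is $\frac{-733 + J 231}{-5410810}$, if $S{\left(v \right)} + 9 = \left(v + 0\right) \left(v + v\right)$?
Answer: $\frac{2099}{2705405} \approx 0.00077585$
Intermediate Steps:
$S{\left(v \right)} = -9 + 2 v^{2}$ ($S{\left(v \right)} = -9 + \left(v + 0\right) \left(v + v\right) = -9 + v 2 v = -9 + 2 v^{2}$)
$J = -15$ ($J = \left(-9 + 2 \cdot 2^{2}\right) 13 - 2 = \left(-9 + 2 \cdot 4\right) 13 - 2 = \left(-9 + 8\right) 13 - 2 = \left(-1\right) 13 - 2 = -13 - 2 = -15$)
$\frac{-733 + J 231}{-5410810} = \frac{-733 - 3465}{-5410810} = \left(-733 - 3465\right) \left(- \frac{1}{5410810}\right) = \left(-4198\right) \left(- \frac{1}{5410810}\right) = \frac{2099}{2705405}$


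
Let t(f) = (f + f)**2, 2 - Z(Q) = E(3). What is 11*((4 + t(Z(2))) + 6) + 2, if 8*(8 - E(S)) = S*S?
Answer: 18523/16 ≈ 1157.7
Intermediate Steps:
E(S) = 8 - S**2/8 (E(S) = 8 - S*S/8 = 8 - S**2/8)
Z(Q) = -39/8 (Z(Q) = 2 - (8 - 1/8*3**2) = 2 - (8 - 1/8*9) = 2 - (8 - 9/8) = 2 - 1*55/8 = 2 - 55/8 = -39/8)
t(f) = 4*f**2 (t(f) = (2*f)**2 = 4*f**2)
11*((4 + t(Z(2))) + 6) + 2 = 11*((4 + 4*(-39/8)**2) + 6) + 2 = 11*((4 + 4*(1521/64)) + 6) + 2 = 11*((4 + 1521/16) + 6) + 2 = 11*(1585/16 + 6) + 2 = 11*(1681/16) + 2 = 18491/16 + 2 = 18523/16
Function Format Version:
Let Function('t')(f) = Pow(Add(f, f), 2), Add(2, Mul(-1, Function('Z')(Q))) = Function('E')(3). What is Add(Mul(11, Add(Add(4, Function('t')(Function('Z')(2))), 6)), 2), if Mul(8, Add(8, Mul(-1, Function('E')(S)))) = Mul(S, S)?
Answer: Rational(18523, 16) ≈ 1157.7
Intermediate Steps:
Function('E')(S) = Add(8, Mul(Rational(-1, 8), Pow(S, 2))) (Function('E')(S) = Add(8, Mul(Rational(-1, 8), Mul(S, S))) = Add(8, Mul(Rational(-1, 8), Pow(S, 2))))
Function('Z')(Q) = Rational(-39, 8) (Function('Z')(Q) = Add(2, Mul(-1, Add(8, Mul(Rational(-1, 8), Pow(3, 2))))) = Add(2, Mul(-1, Add(8, Mul(Rational(-1, 8), 9)))) = Add(2, Mul(-1, Add(8, Rational(-9, 8)))) = Add(2, Mul(-1, Rational(55, 8))) = Add(2, Rational(-55, 8)) = Rational(-39, 8))
Function('t')(f) = Mul(4, Pow(f, 2)) (Function('t')(f) = Pow(Mul(2, f), 2) = Mul(4, Pow(f, 2)))
Add(Mul(11, Add(Add(4, Function('t')(Function('Z')(2))), 6)), 2) = Add(Mul(11, Add(Add(4, Mul(4, Pow(Rational(-39, 8), 2))), 6)), 2) = Add(Mul(11, Add(Add(4, Mul(4, Rational(1521, 64))), 6)), 2) = Add(Mul(11, Add(Add(4, Rational(1521, 16)), 6)), 2) = Add(Mul(11, Add(Rational(1585, 16), 6)), 2) = Add(Mul(11, Rational(1681, 16)), 2) = Add(Rational(18491, 16), 2) = Rational(18523, 16)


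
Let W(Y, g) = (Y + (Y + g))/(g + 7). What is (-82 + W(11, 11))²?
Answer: 231361/36 ≈ 6426.7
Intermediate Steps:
W(Y, g) = (g + 2*Y)/(7 + g)
(-82 + W(11, 11))² = (-82 + (11 + 2*11)/(7 + 11))² = (-82 + (11 + 22)/18)² = (-82 + (1/18)*33)² = (-82 + 11/6)² = (-481/6)² = 231361/36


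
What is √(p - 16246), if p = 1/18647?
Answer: I*√5648906535167/18647 ≈ 127.46*I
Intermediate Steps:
p = 1/18647 ≈ 5.3628e-5
√(p - 16246) = √(1/18647 - 16246) = √(-302939161/18647) = I*√5648906535167/18647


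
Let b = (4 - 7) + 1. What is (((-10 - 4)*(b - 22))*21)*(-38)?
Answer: -268128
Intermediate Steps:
b = -2 (b = -3 + 1 = -2)
(((-10 - 4)*(b - 22))*21)*(-38) = (((-10 - 4)*(-2 - 22))*21)*(-38) = (-14*(-24)*21)*(-38) = (336*21)*(-38) = 7056*(-38) = -268128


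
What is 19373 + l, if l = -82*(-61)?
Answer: 24375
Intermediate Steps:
l = 5002
19373 + l = 19373 + 5002 = 24375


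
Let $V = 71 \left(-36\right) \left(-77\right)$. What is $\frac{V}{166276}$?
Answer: $\frac{4473}{3779} \approx 1.1836$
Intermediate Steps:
$V = 196812$ ($V = \left(-2556\right) \left(-77\right) = 196812$)
$\frac{V}{166276} = \frac{196812}{166276} = 196812 \cdot \frac{1}{166276} = \frac{4473}{3779}$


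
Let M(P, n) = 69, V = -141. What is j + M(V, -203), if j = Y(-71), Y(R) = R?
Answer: -2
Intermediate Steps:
j = -71
j + M(V, -203) = -71 + 69 = -2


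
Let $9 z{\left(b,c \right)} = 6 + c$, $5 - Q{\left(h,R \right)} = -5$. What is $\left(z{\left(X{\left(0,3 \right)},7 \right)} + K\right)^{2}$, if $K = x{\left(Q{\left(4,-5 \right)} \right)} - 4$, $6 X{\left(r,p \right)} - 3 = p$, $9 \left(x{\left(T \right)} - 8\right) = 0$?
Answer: $\frac{2401}{81} \approx 29.642$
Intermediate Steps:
$Q{\left(h,R \right)} = 10$ ($Q{\left(h,R \right)} = 5 - -5 = 5 + 5 = 10$)
$x{\left(T \right)} = 8$ ($x{\left(T \right)} = 8 + \frac{1}{9} \cdot 0 = 8 + 0 = 8$)
$X{\left(r,p \right)} = \frac{1}{2} + \frac{p}{6}$
$z{\left(b,c \right)} = \frac{2}{3} + \frac{c}{9}$ ($z{\left(b,c \right)} = \frac{6 + c}{9} = \frac{2}{3} + \frac{c}{9}$)
$K = 4$ ($K = 8 - 4 = 4$)
$\left(z{\left(X{\left(0,3 \right)},7 \right)} + K\right)^{2} = \left(\left(\frac{2}{3} + \frac{1}{9} \cdot 7\right) + 4\right)^{2} = \left(\left(\frac{2}{3} + \frac{7}{9}\right) + 4\right)^{2} = \left(\frac{13}{9} + 4\right)^{2} = \left(\frac{49}{9}\right)^{2} = \frac{2401}{81}$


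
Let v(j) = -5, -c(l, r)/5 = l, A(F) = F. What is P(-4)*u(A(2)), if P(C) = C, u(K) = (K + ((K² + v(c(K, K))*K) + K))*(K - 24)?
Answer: -176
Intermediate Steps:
c(l, r) = -5*l
u(K) = (-24 + K)*(K² - 3*K) (u(K) = (K + ((K² - 5*K) + K))*(K - 24) = (K + (K² - 4*K))*(-24 + K) = (K² - 3*K)*(-24 + K) = (-24 + K)*(K² - 3*K))
P(-4)*u(A(2)) = -8*(72 + 2² - 27*2) = -8*(72 + 4 - 54) = -8*22 = -4*44 = -176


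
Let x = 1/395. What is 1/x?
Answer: 395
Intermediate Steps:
x = 1/395 ≈ 0.0025316
1/x = 1/(1/395) = 395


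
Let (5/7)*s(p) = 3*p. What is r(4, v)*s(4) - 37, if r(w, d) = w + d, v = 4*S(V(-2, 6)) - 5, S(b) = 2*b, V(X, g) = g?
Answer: 3763/5 ≈ 752.60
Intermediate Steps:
s(p) = 21*p/5 (s(p) = 7*(3*p)/5 = 21*p/5)
v = 43 (v = 4*(2*6) - 5 = 4*12 - 5 = 48 - 5 = 43)
r(w, d) = d + w
r(4, v)*s(4) - 37 = (43 + 4)*((21/5)*4) - 37 = 47*(84/5) - 37 = 3948/5 - 37 = 3763/5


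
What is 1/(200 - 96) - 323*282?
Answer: -9472943/104 ≈ -91086.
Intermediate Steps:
1/(200 - 96) - 323*282 = 1/104 - 91086 = -9472943/104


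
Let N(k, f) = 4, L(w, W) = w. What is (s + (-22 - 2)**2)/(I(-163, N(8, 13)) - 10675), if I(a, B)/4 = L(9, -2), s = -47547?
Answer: 46971/10639 ≈ 4.4150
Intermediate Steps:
I(a, B) = 36 (I(a, B) = 4*9 = 36)
(s + (-22 - 2)**2)/(I(-163, N(8, 13)) - 10675) = (-47547 + (-22 - 2)**2)/(36 - 10675) = (-47547 + (-24)**2)/(-10639) = (-47547 + 576)*(-1/10639) = -46971*(-1/10639) = 46971/10639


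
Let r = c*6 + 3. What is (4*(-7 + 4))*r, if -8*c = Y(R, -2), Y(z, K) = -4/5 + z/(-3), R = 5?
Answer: -291/5 ≈ -58.200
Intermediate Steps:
Y(z, K) = -⅘ - z/3 (Y(z, K) = -4*⅕ + z*(-⅓) = -⅘ - z/3)
c = 37/120 (c = -(-⅘ - ⅓*5)/8 = -(-⅘ - 5/3)/8 = -⅛*(-37/15) = 37/120 ≈ 0.30833)
r = 97/20 (r = (37/120)*6 + 3 = 37/20 + 3 = 97/20 ≈ 4.8500)
(4*(-7 + 4))*r = (4*(-7 + 4))*(97/20) = (4*(-3))*(97/20) = -12*97/20 = -291/5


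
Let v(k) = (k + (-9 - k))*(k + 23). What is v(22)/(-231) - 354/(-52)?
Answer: 17139/2002 ≈ 8.5609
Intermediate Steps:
v(k) = -207 - 9*k (v(k) = -9*(23 + k) = -207 - 9*k)
v(22)/(-231) - 354/(-52) = (-207 - 9*22)/(-231) - 354/(-52) = (-207 - 198)*(-1/231) - 354*(-1/52) = -405*(-1/231) + 177/26 = 135/77 + 177/26 = 17139/2002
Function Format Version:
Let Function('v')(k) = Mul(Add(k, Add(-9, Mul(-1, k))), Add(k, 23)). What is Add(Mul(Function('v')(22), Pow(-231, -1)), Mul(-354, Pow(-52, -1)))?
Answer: Rational(17139, 2002) ≈ 8.5609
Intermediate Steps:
Function('v')(k) = Add(-207, Mul(-9, k)) (Function('v')(k) = Mul(-9, Add(23, k)) = Add(-207, Mul(-9, k)))
Add(Mul(Function('v')(22), Pow(-231, -1)), Mul(-354, Pow(-52, -1))) = Add(Mul(Add(-207, Mul(-9, 22)), Pow(-231, -1)), Mul(-354, Pow(-52, -1))) = Add(Mul(Add(-207, -198), Rational(-1, 231)), Mul(-354, Rational(-1, 52))) = Add(Mul(-405, Rational(-1, 231)), Rational(177, 26)) = Add(Rational(135, 77), Rational(177, 26)) = Rational(17139, 2002)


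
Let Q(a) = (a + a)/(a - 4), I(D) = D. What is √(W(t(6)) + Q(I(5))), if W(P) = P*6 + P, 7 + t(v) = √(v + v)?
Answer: √(-39 + 14*√3) ≈ 3.8407*I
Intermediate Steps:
t(v) = -7 + √2*√v (t(v) = -7 + √(v + v) = -7 + √(2*v) = -7 + √2*√v)
W(P) = 7*P (W(P) = 6*P + P = 7*P)
Q(a) = 2*a/(-4 + a) (Q(a) = (2*a)/(-4 + a) = 2*a/(-4 + a))
√(W(t(6)) + Q(I(5))) = √(7*(-7 + √2*√6) + 2*5/(-4 + 5)) = √(7*(-7 + 2*√3) + 2*5/1) = √((-49 + 14*√3) + 2*5*1) = √((-49 + 14*√3) + 10) = √(-39 + 14*√3)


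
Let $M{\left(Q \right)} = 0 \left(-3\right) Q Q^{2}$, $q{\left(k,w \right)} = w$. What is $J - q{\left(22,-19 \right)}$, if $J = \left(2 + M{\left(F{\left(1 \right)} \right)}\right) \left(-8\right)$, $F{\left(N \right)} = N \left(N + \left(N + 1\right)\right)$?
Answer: $3$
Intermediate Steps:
$F{\left(N \right)} = N \left(1 + 2 N\right)$ ($F{\left(N \right)} = N \left(N + \left(1 + N\right)\right) = N \left(1 + 2 N\right)$)
$M{\left(Q \right)} = 0$ ($M{\left(Q \right)} = 0 Q Q^{2} = 0 Q^{2} = 0$)
$J = -16$ ($J = \left(2 + 0\right) \left(-8\right) = 2 \left(-8\right) = -16$)
$J - q{\left(22,-19 \right)} = -16 - -19 = -16 + 19 = 3$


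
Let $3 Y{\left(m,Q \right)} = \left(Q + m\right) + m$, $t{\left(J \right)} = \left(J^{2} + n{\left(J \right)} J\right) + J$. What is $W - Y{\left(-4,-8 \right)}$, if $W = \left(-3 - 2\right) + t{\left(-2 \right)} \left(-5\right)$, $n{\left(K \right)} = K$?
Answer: $- \frac{89}{3} \approx -29.667$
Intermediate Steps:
$t{\left(J \right)} = J + 2 J^{2}$ ($t{\left(J \right)} = \left(J^{2} + J J\right) + J = \left(J^{2} + J^{2}\right) + J = 2 J^{2} + J = J + 2 J^{2}$)
$Y{\left(m,Q \right)} = \frac{Q}{3} + \frac{2 m}{3}$ ($Y{\left(m,Q \right)} = \frac{\left(Q + m\right) + m}{3} = \frac{Q + 2 m}{3} = \frac{Q}{3} + \frac{2 m}{3}$)
$W = -35$ ($W = \left(-3 - 2\right) + - 2 \left(1 + 2 \left(-2\right)\right) \left(-5\right) = \left(-3 - 2\right) + - 2 \left(1 - 4\right) \left(-5\right) = -5 + \left(-2\right) \left(-3\right) \left(-5\right) = -5 + 6 \left(-5\right) = -5 - 30 = -35$)
$W - Y{\left(-4,-8 \right)} = -35 - \left(\frac{1}{3} \left(-8\right) + \frac{2}{3} \left(-4\right)\right) = -35 - \left(- \frac{8}{3} - \frac{8}{3}\right) = -35 - - \frac{16}{3} = -35 + \frac{16}{3} = - \frac{89}{3}$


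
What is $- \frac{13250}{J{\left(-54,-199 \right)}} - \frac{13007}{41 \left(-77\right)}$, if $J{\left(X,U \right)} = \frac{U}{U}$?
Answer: $- \frac{41817243}{3157} \approx -13246.0$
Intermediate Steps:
$J{\left(X,U \right)} = 1$
$- \frac{13250}{J{\left(-54,-199 \right)}} - \frac{13007}{41 \left(-77\right)} = - \frac{13250}{1} - \frac{13007}{41 \left(-77\right)} = \left(-13250\right) 1 - \frac{13007}{-3157} = -13250 - - \frac{13007}{3157} = -13250 + \frac{13007}{3157} = - \frac{41817243}{3157}$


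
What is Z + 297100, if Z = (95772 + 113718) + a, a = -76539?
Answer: 430051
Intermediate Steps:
Z = 132951 (Z = (95772 + 113718) - 76539 = 209490 - 76539 = 132951)
Z + 297100 = 132951 + 297100 = 430051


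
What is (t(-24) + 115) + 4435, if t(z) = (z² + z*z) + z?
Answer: 5678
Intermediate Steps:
t(z) = z + 2*z² (t(z) = (z² + z²) + z = 2*z² + z = z + 2*z²)
(t(-24) + 115) + 4435 = (-24*(1 + 2*(-24)) + 115) + 4435 = (-24*(1 - 48) + 115) + 4435 = (-24*(-47) + 115) + 4435 = (1128 + 115) + 4435 = 1243 + 4435 = 5678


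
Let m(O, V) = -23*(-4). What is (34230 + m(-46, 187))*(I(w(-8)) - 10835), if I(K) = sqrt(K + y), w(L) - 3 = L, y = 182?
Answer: -371878870 + 34322*sqrt(177) ≈ -3.7142e+8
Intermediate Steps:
m(O, V) = 92
w(L) = 3 + L
I(K) = sqrt(182 + K) (I(K) = sqrt(K + 182) = sqrt(182 + K))
(34230 + m(-46, 187))*(I(w(-8)) - 10835) = (34230 + 92)*(sqrt(182 + (3 - 8)) - 10835) = 34322*(sqrt(182 - 5) - 10835) = 34322*(sqrt(177) - 10835) = 34322*(-10835 + sqrt(177)) = -371878870 + 34322*sqrt(177)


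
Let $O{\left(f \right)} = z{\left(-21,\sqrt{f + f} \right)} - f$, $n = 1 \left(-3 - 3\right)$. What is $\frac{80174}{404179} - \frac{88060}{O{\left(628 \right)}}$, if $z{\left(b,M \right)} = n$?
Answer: $\frac{17821416528}{128124743} \approx 139.09$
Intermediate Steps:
$n = -6$ ($n = 1 \left(-6\right) = -6$)
$z{\left(b,M \right)} = -6$
$O{\left(f \right)} = -6 - f$
$\frac{80174}{404179} - \frac{88060}{O{\left(628 \right)}} = \frac{80174}{404179} - \frac{88060}{-6 - 628} = 80174 \cdot \frac{1}{404179} - \frac{88060}{-6 - 628} = \frac{80174}{404179} - \frac{88060}{-634} = \frac{80174}{404179} - - \frac{44030}{317} = \frac{80174}{404179} + \frac{44030}{317} = \frac{17821416528}{128124743}$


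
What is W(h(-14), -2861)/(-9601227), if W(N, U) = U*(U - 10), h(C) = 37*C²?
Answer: -912659/1066803 ≈ -0.85551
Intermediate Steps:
W(N, U) = U*(-10 + U)
W(h(-14), -2861)/(-9601227) = -2861*(-10 - 2861)/(-9601227) = -2861*(-2871)*(-1/9601227) = 8213931*(-1/9601227) = -912659/1066803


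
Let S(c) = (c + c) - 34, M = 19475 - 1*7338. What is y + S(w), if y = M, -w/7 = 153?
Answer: 9961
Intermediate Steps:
w = -1071 (w = -7*153 = -1071)
M = 12137 (M = 19475 - 7338 = 12137)
S(c) = -34 + 2*c (S(c) = 2*c - 34 = -34 + 2*c)
y = 12137
y + S(w) = 12137 + (-34 + 2*(-1071)) = 12137 + (-34 - 2142) = 12137 - 2176 = 9961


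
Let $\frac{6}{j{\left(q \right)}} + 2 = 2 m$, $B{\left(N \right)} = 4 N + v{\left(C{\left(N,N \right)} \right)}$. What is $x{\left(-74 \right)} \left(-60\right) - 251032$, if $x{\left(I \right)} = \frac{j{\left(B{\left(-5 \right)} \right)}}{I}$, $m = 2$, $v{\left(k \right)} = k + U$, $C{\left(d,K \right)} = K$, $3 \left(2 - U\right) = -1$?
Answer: $- \frac{9288094}{37} \approx -2.5103 \cdot 10^{5}$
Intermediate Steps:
$U = \frac{7}{3}$ ($U = 2 - - \frac{1}{3} = 2 + \frac{1}{3} = \frac{7}{3} \approx 2.3333$)
$v{\left(k \right)} = \frac{7}{3} + k$ ($v{\left(k \right)} = k + \frac{7}{3} = \frac{7}{3} + k$)
$B{\left(N \right)} = \frac{7}{3} + 5 N$ ($B{\left(N \right)} = 4 N + \left(\frac{7}{3} + N\right) = \frac{7}{3} + 5 N$)
$j{\left(q \right)} = 3$ ($j{\left(q \right)} = \frac{6}{-2 + 2 \cdot 2} = \frac{6}{-2 + 4} = \frac{6}{2} = 6 \cdot \frac{1}{2} = 3$)
$x{\left(I \right)} = \frac{3}{I}$
$x{\left(-74 \right)} \left(-60\right) - 251032 = \frac{3}{-74} \left(-60\right) - 251032 = 3 \left(- \frac{1}{74}\right) \left(-60\right) - 251032 = \left(- \frac{3}{74}\right) \left(-60\right) - 251032 = \frac{90}{37} - 251032 = - \frac{9288094}{37}$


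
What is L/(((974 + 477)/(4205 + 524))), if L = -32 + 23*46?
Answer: 4851954/1451 ≈ 3343.9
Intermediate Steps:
L = 1026 (L = -32 + 1058 = 1026)
L/(((974 + 477)/(4205 + 524))) = 1026/(((974 + 477)/(4205 + 524))) = 1026/((1451/4729)) = 1026/((1451*(1/4729))) = 1026/(1451/4729) = 1026*(4729/1451) = 4851954/1451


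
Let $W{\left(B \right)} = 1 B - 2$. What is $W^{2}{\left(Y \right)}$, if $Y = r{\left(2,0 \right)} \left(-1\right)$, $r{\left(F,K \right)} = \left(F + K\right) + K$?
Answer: $16$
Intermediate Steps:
$r{\left(F,K \right)} = F + 2 K$
$Y = -2$ ($Y = \left(2 + 2 \cdot 0\right) \left(-1\right) = \left(2 + 0\right) \left(-1\right) = 2 \left(-1\right) = -2$)
$W{\left(B \right)} = -2 + B$ ($W{\left(B \right)} = B - 2 = -2 + B$)
$W^{2}{\left(Y \right)} = \left(-2 - 2\right)^{2} = \left(-4\right)^{2} = 16$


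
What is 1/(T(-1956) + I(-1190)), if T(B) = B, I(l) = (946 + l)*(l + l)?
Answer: 1/578764 ≈ 1.7278e-6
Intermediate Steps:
I(l) = 2*l*(946 + l) (I(l) = (946 + l)*(2*l) = 2*l*(946 + l))
1/(T(-1956) + I(-1190)) = 1/(-1956 + 2*(-1190)*(946 - 1190)) = 1/(-1956 + 2*(-1190)*(-244)) = 1/(-1956 + 580720) = 1/578764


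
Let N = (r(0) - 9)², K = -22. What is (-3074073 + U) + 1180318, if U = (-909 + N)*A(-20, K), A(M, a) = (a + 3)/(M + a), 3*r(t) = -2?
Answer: -357989425/189 ≈ -1.8941e+6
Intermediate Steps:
r(t) = -⅔ (r(t) = (⅓)*(-2) = -⅔)
A(M, a) = (3 + a)/(M + a)
N = 841/9 (N = (-⅔ - 9)² = (-29/3)² = 841/9 ≈ 93.444)
U = -69730/189 (U = (-909 + 841/9)*((3 - 22)/(-20 - 22)) = -7340*(-19)/(9*(-42)) = -(-3670)*(-19)/189 = -7340/9*19/42 = -69730/189 ≈ -368.94)
(-3074073 + U) + 1180318 = (-3074073 - 69730/189) + 1180318 = -581069527/189 + 1180318 = -357989425/189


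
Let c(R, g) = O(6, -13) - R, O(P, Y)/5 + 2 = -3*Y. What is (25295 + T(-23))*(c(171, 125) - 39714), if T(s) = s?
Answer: -1003298400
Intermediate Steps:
O(P, Y) = -10 - 15*Y (O(P, Y) = -10 + 5*(-3*Y) = -10 - 15*Y)
c(R, g) = 185 - R (c(R, g) = (-10 - 15*(-13)) - R = (-10 + 195) - R = 185 - R)
(25295 + T(-23))*(c(171, 125) - 39714) = (25295 - 23)*((185 - 1*171) - 39714) = 25272*((185 - 171) - 39714) = 25272*(14 - 39714) = 25272*(-39700) = -1003298400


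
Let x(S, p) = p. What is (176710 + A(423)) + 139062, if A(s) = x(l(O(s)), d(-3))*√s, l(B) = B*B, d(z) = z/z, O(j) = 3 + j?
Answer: 315772 + 3*√47 ≈ 3.1579e+5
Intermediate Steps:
d(z) = 1
l(B) = B²
A(s) = √s (A(s) = 1*√s = √s)
(176710 + A(423)) + 139062 = (176710 + √423) + 139062 = (176710 + 3*√47) + 139062 = 315772 + 3*√47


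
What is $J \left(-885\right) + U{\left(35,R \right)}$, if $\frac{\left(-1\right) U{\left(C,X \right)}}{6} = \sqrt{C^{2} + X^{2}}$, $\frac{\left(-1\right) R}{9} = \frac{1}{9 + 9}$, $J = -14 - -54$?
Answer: $-35400 - 39 \sqrt{29} \approx -35610.0$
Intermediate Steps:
$J = 40$ ($J = -14 + 54 = 40$)
$R = - \frac{1}{2}$ ($R = - \frac{9}{9 + 9} = - \frac{9}{18} = \left(-9\right) \frac{1}{18} = - \frac{1}{2} \approx -0.5$)
$U{\left(C,X \right)} = - 6 \sqrt{C^{2} + X^{2}}$
$J \left(-885\right) + U{\left(35,R \right)} = 40 \left(-885\right) - 6 \sqrt{35^{2} + \left(- \frac{1}{2}\right)^{2}} = -35400 - 6 \sqrt{1225 + \frac{1}{4}} = -35400 - 6 \sqrt{\frac{4901}{4}} = -35400 - 6 \frac{13 \sqrt{29}}{2} = -35400 - 39 \sqrt{29}$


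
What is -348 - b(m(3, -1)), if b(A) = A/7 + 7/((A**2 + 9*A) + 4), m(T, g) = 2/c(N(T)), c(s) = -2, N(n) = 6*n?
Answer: -9691/28 ≈ -346.11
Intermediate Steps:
m(T, g) = -1 (m(T, g) = 2/(-2) = 2*(-1/2) = -1)
b(A) = 7/(4 + A**2 + 9*A) + A/7 (b(A) = A*(1/7) + 7/(4 + A**2 + 9*A) = A/7 + 7/(4 + A**2 + 9*A) = 7/(4 + A**2 + 9*A) + A/7)
-348 - b(m(3, -1)) = -348 - (49 + (-1)**3 + 4*(-1) + 9*(-1)**2)/(7*(4 + (-1)**2 + 9*(-1))) = -348 - (49 - 1 - 4 + 9*1)/(7*(4 + 1 - 9)) = -348 - (49 - 1 - 4 + 9)/(7*(-4)) = -348 - (-1)*53/(7*4) = -348 - 1*(-53/28) = -348 + 53/28 = -9691/28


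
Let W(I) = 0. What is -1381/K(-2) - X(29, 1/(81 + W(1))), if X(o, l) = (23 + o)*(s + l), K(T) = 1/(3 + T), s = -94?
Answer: 284015/81 ≈ 3506.4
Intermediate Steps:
X(o, l) = (-94 + l)*(23 + o) (X(o, l) = (23 + o)*(-94 + l) = (-94 + l)*(23 + o))
-1381/K(-2) - X(29, 1/(81 + W(1))) = -1381/1/(3 - 2) - (-2162 - 94*29 + 23/(81 + 0) + 29/(81 + 0)) = -1381/1/1 - (-2162 - 2726 + 23/81 + 29/81) = -1381/1 - (-2162 - 2726 + 23*(1/81) + (1/81)*29) = 1*(-1381) - (-2162 - 2726 + 23/81 + 29/81) = -1381 - 1*(-395876/81) = -1381 + 395876/81 = 284015/81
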